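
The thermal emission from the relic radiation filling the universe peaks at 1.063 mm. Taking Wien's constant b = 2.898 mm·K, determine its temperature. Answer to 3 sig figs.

T ≈ 2.73 K

Wien's law gives T = b/λ_max = (2.898×10⁻³ m·K)/(1.063×10⁻³ m) = 2.73 K.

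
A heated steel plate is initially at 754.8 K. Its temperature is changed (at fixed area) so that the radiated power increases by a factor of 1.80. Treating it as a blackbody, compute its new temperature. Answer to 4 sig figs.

T₂ ≈ 874.3 K

P ∝ T⁴, so T₂/T₁ = (P₂/P₁)^(1/4) = (1.80)^(1/4) = 1.15829.
T₂ = 754.8 × 1.15829 = 874.3 K.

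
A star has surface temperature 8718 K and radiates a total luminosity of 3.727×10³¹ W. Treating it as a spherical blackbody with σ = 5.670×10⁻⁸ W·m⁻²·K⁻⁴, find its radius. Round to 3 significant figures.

R ≈ 9.52×10¹⁰ m

L = 4πR²σT⁴ ⇒ R = √(L/(4πσT⁴)).
σT⁴ = 3.27530×10⁸ W/m², so R = √(3.727×10³¹/(4π×3.27530×10⁸)) = 9.52×10¹⁰ m.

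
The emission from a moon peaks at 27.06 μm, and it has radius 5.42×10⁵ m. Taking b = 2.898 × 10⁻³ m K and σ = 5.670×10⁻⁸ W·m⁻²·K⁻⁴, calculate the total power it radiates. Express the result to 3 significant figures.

Wien's law: T = b/λ_max = 2.898×10⁻³/2.706×10⁻⁵ = 107.095 K.
Surface area A = 4πR² = 4π(5.42×10⁵ m)² = 3.69155×10¹² m².
Then P = σAT⁴ = 5.670×10⁻⁸×3.69155×10¹²×(107.095)⁴ = 2.75×10¹³ W.

P ≈ 2.75×10¹³ W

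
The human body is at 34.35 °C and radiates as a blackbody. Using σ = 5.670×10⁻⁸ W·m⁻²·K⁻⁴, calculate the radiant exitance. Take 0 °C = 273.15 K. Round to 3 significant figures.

T = 34.35 °C + 273.15 = 307.50 K.
Stefan–Boltzmann: I = σT⁴ = 5.670×10⁻⁸ × (307.50)⁴ = 507 W/m².

I ≈ 507 W/m²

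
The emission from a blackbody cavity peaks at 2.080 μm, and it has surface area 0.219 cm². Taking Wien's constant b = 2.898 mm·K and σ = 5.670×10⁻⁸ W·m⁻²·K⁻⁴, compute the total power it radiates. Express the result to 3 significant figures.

Wien's law: T = b/λ_max = 2.898×10⁻³/2.080×10⁻⁶ = 1393.27 K.
Area A = 0.219 cm² = 2.19×10⁻⁵ m².
Then P = σAT⁴ = 5.670×10⁻⁸×2.19×10⁻⁵×(1393.27)⁴ = 4.68 W.

P ≈ 4.68 W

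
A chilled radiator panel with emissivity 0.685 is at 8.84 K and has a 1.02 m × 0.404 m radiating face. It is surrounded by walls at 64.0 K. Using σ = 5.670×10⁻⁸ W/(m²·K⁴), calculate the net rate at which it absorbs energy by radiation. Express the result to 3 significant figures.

Net gain ≈ 0.268 W

Area A = 1.02 × 0.404 = 0.41208 m².
Net radiated power P_net = εσA(T⁴ − T₀⁴) = 0.685×5.670×10⁻⁸×0.41208×(8.84⁴ − 64.0⁴).
T⁴ − T₀⁴ = 6106.73 − 1.67772×10⁷ = -1.67711×10⁷ K⁴, so P_net = -0.268 W — negative, meaning a net gain of 0.268 W.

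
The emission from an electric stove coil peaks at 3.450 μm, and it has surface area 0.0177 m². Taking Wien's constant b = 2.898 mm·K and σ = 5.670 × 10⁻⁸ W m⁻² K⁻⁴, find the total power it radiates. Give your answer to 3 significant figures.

P ≈ 500 W

Wien's law: T = b/λ_max = 2.898×10⁻³/3.450×10⁻⁶ = 840.000 K.
Area A = 0.0177 m².
Then P = σAT⁴ = 5.670×10⁻⁸×0.0177×(840.000)⁴ = 500 W.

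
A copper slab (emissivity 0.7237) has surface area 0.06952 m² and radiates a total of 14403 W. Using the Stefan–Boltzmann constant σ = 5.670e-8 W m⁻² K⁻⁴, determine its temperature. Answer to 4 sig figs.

Area A = 0.06952 m².
P = εσAT⁴ ⇒ T = (P/(εσA))^(1/4) = (14403/(0.7237×5.670×10⁻⁸×0.06952))^(1/4) = 1499 K.

T ≈ 1499 K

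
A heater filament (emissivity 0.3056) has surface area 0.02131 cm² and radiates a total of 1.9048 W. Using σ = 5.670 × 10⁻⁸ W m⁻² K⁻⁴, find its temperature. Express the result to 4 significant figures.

Area A = 0.02131 cm² = 2.131×10⁻⁶ m².
P = εσAT⁴ ⇒ T = (P/(εσA))^(1/4) = (1.9048/(0.3056×5.670×10⁻⁸×2.131×10⁻⁶))^(1/4) = 2680 K.

T ≈ 2680 K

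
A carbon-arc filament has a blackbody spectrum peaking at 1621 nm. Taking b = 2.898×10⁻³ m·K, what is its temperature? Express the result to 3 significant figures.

Wien's law gives T = b/λ_max = (2.898×10⁻³ m·K)/(1.621×10⁻⁶ m) = 1.79×10³ K.

T ≈ 1.79×10³ K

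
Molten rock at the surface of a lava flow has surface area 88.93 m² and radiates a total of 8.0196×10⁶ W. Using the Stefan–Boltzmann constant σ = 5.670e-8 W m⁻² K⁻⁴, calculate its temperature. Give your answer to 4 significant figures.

Area A = 88.93 m².
P = σAT⁴ ⇒ T = (P/(σA))^(1/4) = (8.0196×10⁶/(5.670×10⁻⁸×88.93))^(1/4) = 1123 K.

T ≈ 1123 K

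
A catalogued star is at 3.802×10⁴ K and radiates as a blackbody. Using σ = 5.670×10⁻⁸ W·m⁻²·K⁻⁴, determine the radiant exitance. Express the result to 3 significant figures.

I ≈ 1.18×10¹¹ W/m²

Stefan–Boltzmann: I = σT⁴ = 5.670×10⁻⁸ × (3.802×10⁴)⁴ = 1.18×10¹¹ W/m².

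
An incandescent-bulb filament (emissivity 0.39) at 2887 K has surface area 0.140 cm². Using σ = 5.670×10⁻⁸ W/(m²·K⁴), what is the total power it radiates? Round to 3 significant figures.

Area A = 0.140 cm² = 1.40×10⁻⁵ m².
P = εσAT⁴ = 0.39 × 5.670×10⁻⁸ × 1.40×10⁻⁵ × (2887)⁴ = 21.5 W.

P ≈ 21.5 W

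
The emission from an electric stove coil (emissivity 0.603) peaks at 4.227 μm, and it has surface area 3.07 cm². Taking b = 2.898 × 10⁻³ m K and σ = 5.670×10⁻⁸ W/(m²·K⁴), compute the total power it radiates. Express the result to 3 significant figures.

P ≈ 2.32 W

Wien's law: T = b/λ_max = 2.898×10⁻³/4.227×10⁻⁶ = 685.593 K.
Area A = 3.07 cm² = 3.07×10⁻⁴ m².
Then P = εσAT⁴ = 0.603×5.670×10⁻⁸×3.07×10⁻⁴×(685.593)⁴ = 2.32 W.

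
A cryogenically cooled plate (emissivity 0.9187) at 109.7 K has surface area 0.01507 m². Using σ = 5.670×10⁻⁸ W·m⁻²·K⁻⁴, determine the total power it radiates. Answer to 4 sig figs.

P ≈ 0.1137 W

Area A = 0.01507 m².
P = εσAT⁴ = 0.9187 × 5.670×10⁻⁸ × 0.01507 × (109.7)⁴ = 0.1137 W.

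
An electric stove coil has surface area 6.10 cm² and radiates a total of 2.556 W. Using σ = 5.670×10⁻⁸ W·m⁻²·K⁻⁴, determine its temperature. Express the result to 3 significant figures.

T ≈ 521 K

Area A = 6.10 cm² = 6.10×10⁻⁴ m².
P = σAT⁴ ⇒ T = (P/(σA))^(1/4) = (2.556/(5.670×10⁻⁸×6.10×10⁻⁴))^(1/4) = 521 K.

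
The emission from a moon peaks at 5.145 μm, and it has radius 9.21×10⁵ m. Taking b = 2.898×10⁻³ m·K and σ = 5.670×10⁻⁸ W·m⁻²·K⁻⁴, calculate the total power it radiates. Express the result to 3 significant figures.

Wien's law: T = b/λ_max = 2.898×10⁻³/5.145×10⁻⁶ = 563.265 K.
Surface area A = 4πR² = 4π(9.21×10⁵ m)² = 1.06593×10¹³ m².
Then P = σAT⁴ = 5.670×10⁻⁸×1.06593×10¹³×(563.265)⁴ = 6.08×10¹⁶ W.

P ≈ 6.08×10¹⁶ W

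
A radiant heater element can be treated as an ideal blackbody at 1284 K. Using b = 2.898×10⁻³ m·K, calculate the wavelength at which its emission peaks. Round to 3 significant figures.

Wien's displacement law: λ_max = b/T = (2.898×10⁻³ m·K)/(1284 K) = 2.257×10⁻⁶ m.
That is 2.26×10³ nm, in the infrared range.

λ_max ≈ 2.26×10³ nm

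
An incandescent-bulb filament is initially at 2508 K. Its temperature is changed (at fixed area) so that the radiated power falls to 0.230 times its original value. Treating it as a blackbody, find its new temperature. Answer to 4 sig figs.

T₂ ≈ 1737 K

P ∝ T⁴, so T₂/T₁ = (P₂/P₁)^(1/4) = (0.230)^(1/4) = 0.692519.
T₂ = 2508 × 0.692519 = 1737 K.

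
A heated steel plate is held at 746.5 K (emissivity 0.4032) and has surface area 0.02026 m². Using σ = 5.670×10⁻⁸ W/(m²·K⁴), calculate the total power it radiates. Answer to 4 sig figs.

Area A = 0.02026 m².
P = εσAT⁴ = 0.4032 × 5.670×10⁻⁸ × 0.02026 × (746.5)⁴ = 143.8 W.

P ≈ 143.8 W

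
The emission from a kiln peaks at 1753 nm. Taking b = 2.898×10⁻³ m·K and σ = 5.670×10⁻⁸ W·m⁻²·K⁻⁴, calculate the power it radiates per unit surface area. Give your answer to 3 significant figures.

Wien's law: T = b/λ_max = 2.898×10⁻³/1.753×10⁻⁶ = 1653.17 K.
Then I = σT⁴ = 5.670×10⁻⁸×(1653.17)⁴ = 4.23×10⁵ W/m².

I ≈ 4.23×10⁵ W/m²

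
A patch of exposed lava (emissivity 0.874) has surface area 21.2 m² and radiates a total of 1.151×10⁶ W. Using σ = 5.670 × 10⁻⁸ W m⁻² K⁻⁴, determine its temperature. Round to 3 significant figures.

Area A = 21.2 m².
P = εσAT⁴ ⇒ T = (P/(εσA))^(1/4) = (1.151×10⁶/(0.874×5.670×10⁻⁸×21.2))^(1/4) = 1.02×10³ K.

T ≈ 1.02×10³ K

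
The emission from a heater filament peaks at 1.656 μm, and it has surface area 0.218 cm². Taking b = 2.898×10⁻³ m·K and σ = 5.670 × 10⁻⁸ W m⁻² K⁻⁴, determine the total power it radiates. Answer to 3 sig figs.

Wien's law: T = b/λ_max = 2.898×10⁻³/1.656×10⁻⁶ = 1750.00 K.
Area A = 0.218 cm² = 2.18×10⁻⁵ m².
Then P = σAT⁴ = 5.670×10⁻⁸×2.18×10⁻⁵×(1750.00)⁴ = 11.6 W.

P ≈ 11.6 W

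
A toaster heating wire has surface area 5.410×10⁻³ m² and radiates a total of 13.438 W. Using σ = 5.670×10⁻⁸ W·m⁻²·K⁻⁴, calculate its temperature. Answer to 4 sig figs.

T ≈ 457.5 K

Area A = 5.410×10⁻³ m².
P = σAT⁴ ⇒ T = (P/(σA))^(1/4) = (13.438/(5.670×10⁻⁸×5.410×10⁻³))^(1/4) = 457.5 K.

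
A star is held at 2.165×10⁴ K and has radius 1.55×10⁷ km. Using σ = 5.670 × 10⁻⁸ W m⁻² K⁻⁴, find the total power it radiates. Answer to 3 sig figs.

P ≈ 3.76×10³¹ W

Surface area A = 4πR² = 4π(1.55×10¹⁰ m)² = 3.01907×10²¹ m².
P = σAT⁴ = 5.670×10⁻⁸ × 3.01907×10²¹ × (2.165×10⁴)⁴ = 3.76×10³¹ W.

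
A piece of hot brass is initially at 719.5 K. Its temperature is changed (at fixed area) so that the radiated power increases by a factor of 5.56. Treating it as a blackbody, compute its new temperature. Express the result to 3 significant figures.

P ∝ T⁴, so T₂/T₁ = (P₂/P₁)^(1/4) = (5.56)^(1/4) = 1.53557.
T₂ = 719.5 × 1.53557 = 1.10×10³ K.

T₂ ≈ 1.10×10³ K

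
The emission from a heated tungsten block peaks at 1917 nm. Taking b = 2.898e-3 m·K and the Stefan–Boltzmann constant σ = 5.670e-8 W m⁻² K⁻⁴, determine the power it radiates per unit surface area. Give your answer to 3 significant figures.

I ≈ 2.96×10⁵ W/m²

Wien's law: T = b/λ_max = 2.898×10⁻³/1.917×10⁻⁶ = 1511.74 K.
Then I = σT⁴ = 5.670×10⁻⁸×(1511.74)⁴ = 2.96×10⁵ W/m².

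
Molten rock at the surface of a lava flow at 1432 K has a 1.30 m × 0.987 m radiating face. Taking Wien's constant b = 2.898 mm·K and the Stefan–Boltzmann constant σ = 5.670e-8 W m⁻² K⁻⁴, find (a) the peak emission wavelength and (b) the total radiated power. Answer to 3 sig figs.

λ_max ≈ 2.02 μm; P ≈ 3.06×10⁵ W

(a) λ_max = b/T = 2.898×10⁻³/1432 = 2.024×10⁻⁶ m = 2.02 μm.
Area A = 1.30 × 0.987 = 1.2831 m².
(b) P = σAT⁴ = 5.670×10⁻⁸×1.2831×(1432)⁴ = 3.06×10⁵ W.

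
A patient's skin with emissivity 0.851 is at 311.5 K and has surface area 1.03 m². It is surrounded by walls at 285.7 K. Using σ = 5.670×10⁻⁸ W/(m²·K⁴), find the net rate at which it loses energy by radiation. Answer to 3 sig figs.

Net loss ≈ 137 W

Area A = 1.03 m².
Net radiated power P_net = εσA(T⁴ − T₀⁴) = 0.851×5.670×10⁻⁸×1.03×(311.5⁴ − 285.7⁴).
T⁴ − T₀⁴ = 9.41526×10⁹ − 6.66256×10⁹ = 2.75270×10⁹ K⁴, so P_net = 137 W.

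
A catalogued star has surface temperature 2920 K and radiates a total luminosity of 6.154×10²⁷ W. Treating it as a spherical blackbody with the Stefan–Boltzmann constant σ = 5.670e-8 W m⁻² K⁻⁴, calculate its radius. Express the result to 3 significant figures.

L = 4πR²σT⁴ ⇒ R = √(L/(4πσT⁴)).
σT⁴ = 4.12206×10⁶ W/m², so R = √(6.154×10²⁷/(4π×4.12206×10⁶)) = 1.09×10¹⁰ m.

R ≈ 1.09×10¹⁰ m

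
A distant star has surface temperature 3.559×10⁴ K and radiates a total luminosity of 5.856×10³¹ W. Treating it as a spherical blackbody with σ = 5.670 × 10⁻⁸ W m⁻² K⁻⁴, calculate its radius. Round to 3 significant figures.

R ≈ 7.16×10⁹ m

L = 4πR²σT⁴ ⇒ R = √(L/(4πσT⁴)).
σT⁴ = 9.09693×10¹⁰ W/m², so R = √(5.856×10³¹/(4π×9.09693×10¹⁰)) = 7.16×10⁹ m.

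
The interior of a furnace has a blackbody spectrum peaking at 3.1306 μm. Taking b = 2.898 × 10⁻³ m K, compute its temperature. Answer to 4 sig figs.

Wien's law gives T = b/λ_max = (2.898×10⁻³ m·K)/(3.1306×10⁻⁶ m) = 925.7 K.

T ≈ 925.7 K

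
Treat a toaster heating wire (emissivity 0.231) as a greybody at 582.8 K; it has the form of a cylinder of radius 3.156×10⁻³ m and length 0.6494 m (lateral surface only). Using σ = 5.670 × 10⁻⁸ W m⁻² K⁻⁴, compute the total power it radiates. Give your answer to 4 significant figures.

Lateral area A = 2πrL = 2π×3.156×10⁻³×0.6494 = 0.0128774 m².
P = εσAT⁴ = 0.231 × 5.670×10⁻⁸ × 0.0128774 × (582.8)⁴ = 19.46 W.

P ≈ 19.46 W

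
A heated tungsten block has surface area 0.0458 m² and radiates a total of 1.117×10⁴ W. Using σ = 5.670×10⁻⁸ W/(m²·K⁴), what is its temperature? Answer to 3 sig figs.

Area A = 0.0458 m².
P = σAT⁴ ⇒ T = (P/(σA))^(1/4) = (1.117×10⁴/(5.670×10⁻⁸×0.0458))^(1/4) = 1.44×10³ K.

T ≈ 1.44×10³ K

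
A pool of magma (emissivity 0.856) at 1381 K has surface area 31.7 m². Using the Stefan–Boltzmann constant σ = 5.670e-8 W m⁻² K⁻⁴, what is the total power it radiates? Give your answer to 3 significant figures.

P ≈ 5.60×10⁶ W

Area A = 31.7 m².
P = εσAT⁴ = 0.856 × 5.670×10⁻⁸ × 31.7 × (1381)⁴ = 5.60×10⁶ W.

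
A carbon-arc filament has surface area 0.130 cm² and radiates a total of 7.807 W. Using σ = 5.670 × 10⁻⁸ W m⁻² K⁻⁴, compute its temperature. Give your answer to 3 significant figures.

Area A = 0.130 cm² = 1.30×10⁻⁵ m².
P = σAT⁴ ⇒ T = (P/(σA))^(1/4) = (7.807/(5.670×10⁻⁸×1.30×10⁻⁵))^(1/4) = 1.80×10³ K.

T ≈ 1.80×10³ K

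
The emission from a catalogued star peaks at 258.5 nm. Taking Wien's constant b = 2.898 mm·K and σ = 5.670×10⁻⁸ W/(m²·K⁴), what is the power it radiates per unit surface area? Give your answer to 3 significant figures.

I ≈ 8.96×10⁸ W/m²

Wien's law: T = b/λ_max = 2.898×10⁻³/2.585×10⁻⁷ = 11210.8 K.
Then I = σT⁴ = 5.670×10⁻⁸×(11210.8)⁴ = 8.96×10⁸ W/m².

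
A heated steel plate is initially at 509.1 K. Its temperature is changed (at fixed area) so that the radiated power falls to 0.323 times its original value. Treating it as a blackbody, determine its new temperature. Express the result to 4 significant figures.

T₂ ≈ 383.8 K

P ∝ T⁴, so T₂/T₁ = (P₂/P₁)^(1/4) = (0.323)^(1/4) = 0.753877.
T₂ = 509.1 × 0.753877 = 383.8 K.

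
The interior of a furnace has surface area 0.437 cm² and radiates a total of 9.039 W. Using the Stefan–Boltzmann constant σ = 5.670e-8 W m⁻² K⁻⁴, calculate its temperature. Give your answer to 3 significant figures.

Area A = 0.437 cm² = 4.37×10⁻⁵ m².
P = σAT⁴ ⇒ T = (P/(σA))^(1/4) = (9.039/(5.670×10⁻⁸×4.37×10⁻⁵))^(1/4) = 1.38×10³ K.

T ≈ 1.38×10³ K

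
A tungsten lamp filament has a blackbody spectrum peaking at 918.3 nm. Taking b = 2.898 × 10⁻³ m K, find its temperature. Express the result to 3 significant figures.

Wien's law gives T = b/λ_max = (2.898×10⁻³ m·K)/(9.183×10⁻⁷ m) = 3.16×10³ K.

T ≈ 3.16×10³ K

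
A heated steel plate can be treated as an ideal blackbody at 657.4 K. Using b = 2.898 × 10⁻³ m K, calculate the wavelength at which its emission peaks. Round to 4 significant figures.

Wien's displacement law: λ_max = b/T = (2.898×10⁻³ m·K)/(657.4 K) = 4.4083×10⁻⁶ m.
That is 4.408 μm, in the infrared range.

λ_max ≈ 4.408 μm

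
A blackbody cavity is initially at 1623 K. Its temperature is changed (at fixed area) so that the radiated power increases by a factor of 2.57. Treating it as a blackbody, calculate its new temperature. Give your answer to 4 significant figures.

T₂ ≈ 2055 K

P ∝ T⁴, so T₂/T₁ = (P₂/P₁)^(1/4) = (2.57)^(1/4) = 1.26614.
T₂ = 1623 × 1.26614 = 2055 K.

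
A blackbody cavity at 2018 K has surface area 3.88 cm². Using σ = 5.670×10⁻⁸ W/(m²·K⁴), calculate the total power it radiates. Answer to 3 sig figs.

P ≈ 365 W

Area A = 3.88 cm² = 3.88×10⁻⁴ m².
P = σAT⁴ = 5.670×10⁻⁸ × 3.88×10⁻⁴ × (2018)⁴ = 365 W.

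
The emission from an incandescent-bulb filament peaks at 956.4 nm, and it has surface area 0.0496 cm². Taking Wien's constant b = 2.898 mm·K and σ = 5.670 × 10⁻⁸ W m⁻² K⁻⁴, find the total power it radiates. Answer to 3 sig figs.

P ≈ 23.7 W

Wien's law: T = b/λ_max = 2.898×10⁻³/9.564×10⁻⁷ = 3030.11 K.
Area A = 0.0496 cm² = 4.96×10⁻⁶ m².
Then P = σAT⁴ = 5.670×10⁻⁸×4.96×10⁻⁶×(3030.11)⁴ = 23.7 W.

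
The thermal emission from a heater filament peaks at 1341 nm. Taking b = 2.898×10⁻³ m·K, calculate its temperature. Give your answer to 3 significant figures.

T ≈ 2.16×10³ K

Wien's law gives T = b/λ_max = (2.898×10⁻³ m·K)/(1.341×10⁻⁶ m) = 2.16×10³ K.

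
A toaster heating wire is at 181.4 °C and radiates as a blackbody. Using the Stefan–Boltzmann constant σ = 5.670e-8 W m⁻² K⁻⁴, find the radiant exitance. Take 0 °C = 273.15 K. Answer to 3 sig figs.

I ≈ 2.42×10³ W/m²

T = 181.4 °C + 273.15 = 454.55 K.
Stefan–Boltzmann: I = σT⁴ = 5.670×10⁻⁸ × (454.55)⁴ = 2.42×10³ W/m².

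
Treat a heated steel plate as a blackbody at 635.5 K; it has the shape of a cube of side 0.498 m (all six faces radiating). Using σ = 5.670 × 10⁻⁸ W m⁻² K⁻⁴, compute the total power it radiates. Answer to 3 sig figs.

P ≈ 1.38×10⁴ W

Area A = 6s² = 6×(0.498 m)² = 1.48802 m².
P = σAT⁴ = 5.670×10⁻⁸ × 1.48802 × (635.5)⁴ = 1.38×10⁴ W.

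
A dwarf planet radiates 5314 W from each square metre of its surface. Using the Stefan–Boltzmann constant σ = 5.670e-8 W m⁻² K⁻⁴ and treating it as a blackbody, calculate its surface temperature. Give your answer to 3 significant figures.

I = σT⁴, so T = (I/σ)^(1/4) = (5314/(5.670×10⁻⁸))^(1/4) = 553 K.

T ≈ 553 K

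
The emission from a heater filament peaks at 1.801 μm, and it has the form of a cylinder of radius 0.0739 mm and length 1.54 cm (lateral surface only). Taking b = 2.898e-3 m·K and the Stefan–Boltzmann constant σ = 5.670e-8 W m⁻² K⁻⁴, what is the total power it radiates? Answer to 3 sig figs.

P ≈ 2.72 W

Wien's law: T = b/λ_max = 2.898×10⁻³/1.801×10⁻⁶ = 1609.11 K.
Lateral area A = 2πrL = 2π×7.39×10⁻⁵×0.0154 = 7.15064×10⁻⁶ m².
Then P = σAT⁴ = 5.670×10⁻⁸×7.15064×10⁻⁶×(1609.11)⁴ = 2.72 W.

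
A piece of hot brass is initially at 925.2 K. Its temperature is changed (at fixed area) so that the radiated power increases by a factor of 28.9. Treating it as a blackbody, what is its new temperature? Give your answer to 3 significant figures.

T₂ ≈ 2.15×10³ K

P ∝ T⁴, so T₂/T₁ = (P₂/P₁)^(1/4) = (28.9)^(1/4) = 2.31859.
T₂ = 925.2 × 2.31859 = 2.15×10³ K.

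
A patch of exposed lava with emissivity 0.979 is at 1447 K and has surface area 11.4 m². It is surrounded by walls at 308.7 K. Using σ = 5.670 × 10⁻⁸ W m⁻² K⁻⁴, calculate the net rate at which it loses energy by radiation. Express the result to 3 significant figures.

Area A = 11.4 m².
Net radiated power P_net = εσA(T⁴ − T₀⁴) = 0.979×5.670×10⁻⁸×11.4×(1447⁴ − 308.7⁴).
T⁴ − T₀⁴ = 4.38404×10¹² − 9.08127×10⁹ = 4.37496×10¹² K⁴, so P_net = 2.77×10⁶ W.

Net loss ≈ 2.77×10⁶ W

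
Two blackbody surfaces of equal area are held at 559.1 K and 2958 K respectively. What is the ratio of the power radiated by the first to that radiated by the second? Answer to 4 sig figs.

P₁/P₂ ≈ 1.276×10⁻³

With equal areas, P₁/P₂ = (T₁/T₂)⁴ = (559.1/2958)⁴ = 1.276×10⁻³.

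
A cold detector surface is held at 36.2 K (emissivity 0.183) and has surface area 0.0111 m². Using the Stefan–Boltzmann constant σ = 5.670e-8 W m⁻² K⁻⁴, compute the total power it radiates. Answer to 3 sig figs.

P ≈ 1.98×10⁻⁴ W

Area A = 0.0111 m².
P = εσAT⁴ = 0.183 × 5.670×10⁻⁸ × 0.0111 × (36.2)⁴ = 1.98×10⁻⁴ W.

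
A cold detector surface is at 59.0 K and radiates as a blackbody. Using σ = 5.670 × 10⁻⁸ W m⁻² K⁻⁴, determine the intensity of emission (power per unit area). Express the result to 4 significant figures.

Stefan–Boltzmann: I = σT⁴ = 5.670×10⁻⁸ × (59.0)⁴ = 0.6871 W/m².

I ≈ 0.6871 W/m²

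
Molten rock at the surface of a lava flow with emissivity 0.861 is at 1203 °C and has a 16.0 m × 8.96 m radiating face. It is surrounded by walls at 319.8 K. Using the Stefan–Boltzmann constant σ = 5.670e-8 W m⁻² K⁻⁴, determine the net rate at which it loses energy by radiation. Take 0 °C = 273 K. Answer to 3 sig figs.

T = 1203 °C + 273 = 1476 K.
Area A = 16.0 × 8.96 = 143.36 m².
Net radiated power P_net = εσA(T⁴ − T₀⁴) = 0.861×5.670×10⁻⁸×143.36×(1476⁴ − 319.8⁴).
T⁴ − T₀⁴ = 4.74619×10¹² − 1.04596×10¹⁰ = 4.73573×10¹² K⁴, so P_net = 3.31×10⁷ W.

Net loss ≈ 3.31×10⁷ W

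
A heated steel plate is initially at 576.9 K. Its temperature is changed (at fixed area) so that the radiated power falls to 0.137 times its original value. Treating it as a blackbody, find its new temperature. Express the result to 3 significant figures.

T₂ ≈ 351 K

P ∝ T⁴, so T₂/T₁ = (P₂/P₁)^(1/4) = (0.137)^(1/4) = 0.608387.
T₂ = 576.9 × 0.608387 = 351 K.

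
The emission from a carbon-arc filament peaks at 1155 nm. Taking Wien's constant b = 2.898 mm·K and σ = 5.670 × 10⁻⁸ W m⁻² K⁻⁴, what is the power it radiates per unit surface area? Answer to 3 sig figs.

Wien's law: T = b/λ_max = 2.898×10⁻³/1.155×10⁻⁶ = 2509.09 K.
Then I = σT⁴ = 5.670×10⁻⁸×(2509.09)⁴ = 2.25×10⁶ W/m².

I ≈ 2.25×10⁶ W/m²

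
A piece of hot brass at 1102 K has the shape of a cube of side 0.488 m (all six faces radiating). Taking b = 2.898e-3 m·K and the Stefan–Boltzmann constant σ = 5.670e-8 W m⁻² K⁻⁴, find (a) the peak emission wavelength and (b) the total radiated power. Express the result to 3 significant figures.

(a) λ_max = b/T = 2.898×10⁻³/1102 = 2.630×10⁻⁶ m = 2.63×10³ nm.
Area A = 6s² = 6×(0.488 m)² = 1.42886 m².
(b) P = σAT⁴ = 5.670×10⁻⁸×1.42886×(1102)⁴ = 1.19×10⁵ W.

λ_max ≈ 2.63×10³ nm; P ≈ 1.19×10⁵ W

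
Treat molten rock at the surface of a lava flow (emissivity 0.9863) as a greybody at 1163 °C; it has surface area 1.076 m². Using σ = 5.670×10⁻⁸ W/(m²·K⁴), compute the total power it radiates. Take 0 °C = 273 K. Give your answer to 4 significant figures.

P ≈ 2.559×10⁵ W

T = 1163 °C + 273 = 1436 K.
Area A = 1.076 m².
P = εσAT⁴ = 0.9863 × 5.670×10⁻⁸ × 1.076 × (1436)⁴ = 2.559×10⁵ W.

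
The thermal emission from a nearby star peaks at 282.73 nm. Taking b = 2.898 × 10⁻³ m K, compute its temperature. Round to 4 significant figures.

T ≈ 1.025×10⁴ K

Wien's law gives T = b/λ_max = (2.898×10⁻³ m·K)/(2.8273×10⁻⁷ m) = 1.025×10⁴ K.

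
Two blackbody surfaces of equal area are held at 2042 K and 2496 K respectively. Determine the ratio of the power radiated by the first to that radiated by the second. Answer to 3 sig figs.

P₁/P₂ ≈ 0.448

With equal areas, P₁/P₂ = (T₁/T₂)⁴ = (2042/2496)⁴ = 0.448.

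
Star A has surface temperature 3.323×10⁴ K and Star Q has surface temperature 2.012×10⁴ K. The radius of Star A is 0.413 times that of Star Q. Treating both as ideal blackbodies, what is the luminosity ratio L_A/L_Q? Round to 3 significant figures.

L ∝ R²T⁴, so L_A/L_Q = (R_A/R_Q)²(T_A/T_Q)⁴ = (0.413)² × (3.323×10⁴/2.012×10⁴)⁴ = 0.170569 × 7.44063 = 1.27.

L_A/L_Q ≈ 1.27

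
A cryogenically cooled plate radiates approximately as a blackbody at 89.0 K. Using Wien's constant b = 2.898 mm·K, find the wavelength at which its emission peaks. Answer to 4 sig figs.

λ_max ≈ 32.56 μm

Wien's displacement law: λ_max = b/T = (2.898×10⁻³ m·K)/(89.0 K) = 3.2562×10⁻⁵ m.
That is 32.56 μm, in the infrared range.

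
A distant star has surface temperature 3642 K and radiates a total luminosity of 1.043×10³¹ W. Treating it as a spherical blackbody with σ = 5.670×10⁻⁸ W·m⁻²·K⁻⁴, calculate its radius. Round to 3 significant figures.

R ≈ 2.88×10¹¹ m

L = 4πR²σT⁴ ⇒ R = √(L/(4πσT⁴)).
σT⁴ = 9.97569×10⁶ W/m², so R = √(1.043×10³¹/(4π×9.97569×10⁶)) = 2.88×10¹¹ m.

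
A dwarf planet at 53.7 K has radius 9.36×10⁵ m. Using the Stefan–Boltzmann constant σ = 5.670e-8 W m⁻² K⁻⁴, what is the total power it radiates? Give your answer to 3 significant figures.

Surface area A = 4πR² = 4π(9.36×10⁵ m)² = 1.10093×10¹³ m².
P = σAT⁴ = 5.670×10⁻⁸ × 1.10093×10¹³ × (53.7)⁴ = 5.19×10¹² W.

P ≈ 5.19×10¹² W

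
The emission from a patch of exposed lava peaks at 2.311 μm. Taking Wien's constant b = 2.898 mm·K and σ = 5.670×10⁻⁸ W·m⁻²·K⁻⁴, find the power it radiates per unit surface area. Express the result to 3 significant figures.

I ≈ 1.40×10⁵ W/m²

Wien's law: T = b/λ_max = 2.898×10⁻³/2.311×10⁻⁶ = 1254.00 K.
Then I = σT⁴ = 5.670×10⁻⁸×(1254.00)⁴ = 1.40×10⁵ W/m².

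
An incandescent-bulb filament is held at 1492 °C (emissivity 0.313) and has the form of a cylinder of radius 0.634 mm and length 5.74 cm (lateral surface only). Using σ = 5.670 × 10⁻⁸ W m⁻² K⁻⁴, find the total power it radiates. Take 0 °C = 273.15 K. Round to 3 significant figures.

T = 1492 °C + 273.15 = 1765.15 K.
Lateral area A = 2πrL = 2π×6.34×10⁻⁴×0.0574 = 2.28655×10⁻⁴ m².
P = εσAT⁴ = 0.313 × 5.670×10⁻⁸ × 2.28655×10⁻⁴ × (1765.15)⁴ = 39.4 W.

P ≈ 39.4 W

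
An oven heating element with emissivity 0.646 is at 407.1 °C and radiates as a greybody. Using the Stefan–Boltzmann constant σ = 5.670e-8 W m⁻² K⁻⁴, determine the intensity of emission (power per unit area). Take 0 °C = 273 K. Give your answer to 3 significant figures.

I ≈ 7.84×10³ W/m²

T = 407.1 °C + 273 = 680.1 K.
Stefan–Boltzmann: I = εσT⁴ = 0.646 × 5.670×10⁻⁸ × (680.1)⁴ = 7.84×10³ W/m².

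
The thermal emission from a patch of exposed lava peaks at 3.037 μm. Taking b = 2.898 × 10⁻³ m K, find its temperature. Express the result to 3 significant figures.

T ≈ 954 K

Wien's law gives T = b/λ_max = (2.898×10⁻³ m·K)/(3.037×10⁻⁶ m) = 954 K.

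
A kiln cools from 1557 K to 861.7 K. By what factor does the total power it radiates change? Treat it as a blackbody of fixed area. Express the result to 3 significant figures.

P ∝ T⁴, so P₂/P₁ = (T₂/T₁)⁴ = (861.7/1557)⁴ = (0.553436)⁴ = 0.0938.

P₂/P₁ ≈ 0.0938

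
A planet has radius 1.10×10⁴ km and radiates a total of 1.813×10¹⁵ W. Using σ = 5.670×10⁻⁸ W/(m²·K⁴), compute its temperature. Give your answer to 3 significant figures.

T ≈ 67.7 K

Surface area A = 4πR² = 4π(1.10×10⁷ m)² = 1.52053×10¹⁵ m².
P = σAT⁴ ⇒ T = (P/(σA))^(1/4) = (1.813×10¹⁵/(5.670×10⁻⁸×1.52053×10¹⁵))^(1/4) = 67.7 K.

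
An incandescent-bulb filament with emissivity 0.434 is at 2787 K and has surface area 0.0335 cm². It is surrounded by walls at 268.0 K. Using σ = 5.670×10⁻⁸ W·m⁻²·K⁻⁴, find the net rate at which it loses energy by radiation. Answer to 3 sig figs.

Area A = 0.0335 cm² = 3.35×10⁻⁶ m².
Net radiated power P_net = εσA(T⁴ − T₀⁴) = 0.434×5.670×10⁻⁸×3.35×10⁻⁶×(2787⁴ − 268.0⁴).
T⁴ − T₀⁴ = 6.03320×10¹³ − 5.15869×10⁹ = 6.03268×10¹³ K⁴, so P_net = 4.97 W.

Net loss ≈ 4.97 W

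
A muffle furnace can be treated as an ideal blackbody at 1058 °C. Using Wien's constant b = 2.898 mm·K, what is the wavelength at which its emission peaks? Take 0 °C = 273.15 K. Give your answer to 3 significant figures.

T = 1058 °C + 273.15 = 1331.15 K.
Wien's displacement law: λ_max = b/T = (2.898×10⁻³ m·K)/(1331.15 K) = 2.177×10⁻⁶ m.
That is 2.18×10³ nm, in the infrared range.

λ_max ≈ 2.18×10³ nm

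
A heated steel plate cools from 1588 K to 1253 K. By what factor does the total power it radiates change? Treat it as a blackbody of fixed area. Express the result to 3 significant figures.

P ∝ T⁴, so P₂/P₁ = (T₂/T₁)⁴ = (1253/1588)⁴ = (0.789043)⁴ = 0.388.

P₂/P₁ ≈ 0.388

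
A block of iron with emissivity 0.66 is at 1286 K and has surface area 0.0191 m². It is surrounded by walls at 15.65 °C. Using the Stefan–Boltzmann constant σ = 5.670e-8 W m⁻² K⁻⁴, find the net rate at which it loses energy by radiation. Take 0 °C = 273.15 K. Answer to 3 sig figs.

Surroundings: T = 15.65 °C + 273.15 = 288.80 K.
Area A = 0.0191 m².
Net radiated power P_net = εσA(T⁴ − T₀⁴) = 0.66×5.670×10⁻⁸×0.0191×(1286⁴ − 288.80⁴).
T⁴ − T₀⁴ = 2.73504×10¹² − 6.95647×10⁹ = 2.72808×10¹² K⁴, so P_net = 1.95×10³ W.

Net loss ≈ 1.95×10³ W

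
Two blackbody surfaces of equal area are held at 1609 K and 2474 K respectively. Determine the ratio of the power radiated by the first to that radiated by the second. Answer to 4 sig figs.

With equal areas, P₁/P₂ = (T₁/T₂)⁴ = (1609/2474)⁴ = 0.1789.

P₁/P₂ ≈ 0.1789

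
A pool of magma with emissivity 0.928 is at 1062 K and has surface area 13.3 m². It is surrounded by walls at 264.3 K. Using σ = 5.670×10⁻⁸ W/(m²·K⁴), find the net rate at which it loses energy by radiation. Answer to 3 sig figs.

Area A = 13.3 m².
Net radiated power P_net = εσA(T⁴ − T₀⁴) = 0.928×5.670×10⁻⁸×13.3×(1062⁴ − 264.3⁴).
T⁴ − T₀⁴ = 1.27203×10¹² − 4.87965×10⁹ = 1.26715×10¹² K⁴, so P_net = 8.87×10⁵ W.

Net loss ≈ 8.87×10⁵ W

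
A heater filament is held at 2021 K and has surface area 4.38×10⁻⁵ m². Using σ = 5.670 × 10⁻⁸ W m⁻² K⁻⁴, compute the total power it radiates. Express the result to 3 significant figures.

Area A = 4.38×10⁻⁵ m².
P = σAT⁴ = 5.670×10⁻⁸ × 4.38×10⁻⁵ × (2021)⁴ = 41.4 W.

P ≈ 41.4 W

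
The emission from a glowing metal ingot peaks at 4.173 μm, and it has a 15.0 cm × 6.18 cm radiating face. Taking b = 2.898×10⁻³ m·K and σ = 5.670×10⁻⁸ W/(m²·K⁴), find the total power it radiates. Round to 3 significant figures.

Wien's law: T = b/λ_max = 2.898×10⁻³/4.173×10⁻⁶ = 694.464 K.
Area A = 0.150 × 0.0618 = 9.27×10⁻³ m².
Then P = σAT⁴ = 5.670×10⁻⁸×9.27×10⁻³×(694.464)⁴ = 122 W.

P ≈ 122 W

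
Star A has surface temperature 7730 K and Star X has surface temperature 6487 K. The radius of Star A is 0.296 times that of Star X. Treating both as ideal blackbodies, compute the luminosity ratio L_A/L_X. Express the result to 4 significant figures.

L_A/L_X ≈ 0.1767

L ∝ R²T⁴, so L_A/L_X = (R_A/R_X)²(T_A/T_X)⁴ = (0.296)² × (7730/6487)⁴ = 0.087616 × 2.01624 = 0.1767.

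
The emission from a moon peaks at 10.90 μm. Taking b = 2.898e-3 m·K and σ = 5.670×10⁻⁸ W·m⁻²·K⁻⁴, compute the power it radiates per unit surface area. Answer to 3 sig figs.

Wien's law: T = b/λ_max = 2.898×10⁻³/1.090×10⁻⁵ = 265.872 K.
Then I = σT⁴ = 5.670×10⁻⁸×(265.872)⁴ = 283 W/m².

I ≈ 283 W/m²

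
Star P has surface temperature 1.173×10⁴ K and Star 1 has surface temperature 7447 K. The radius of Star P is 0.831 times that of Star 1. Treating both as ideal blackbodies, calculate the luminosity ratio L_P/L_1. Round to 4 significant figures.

L ∝ R²T⁴, so L_P/L_1 = (R_P/R_1)²(T_P/T_1)⁴ = (0.831)² × (1.173×10⁴/7447)⁴ = 0.690561 × 6.15555 = 4.251.

L_P/L_1 ≈ 4.251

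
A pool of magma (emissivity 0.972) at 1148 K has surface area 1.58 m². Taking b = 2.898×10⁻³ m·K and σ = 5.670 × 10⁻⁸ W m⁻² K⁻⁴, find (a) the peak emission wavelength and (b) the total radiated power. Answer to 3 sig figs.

(a) λ_max = b/T = 2.898×10⁻³/1148 = 2.524×10⁻⁶ m = 2.52×10³ nm.
Area A = 1.58 m².
(b) P = εσAT⁴ = 0.972×5.670×10⁻⁸×1.58×(1148)⁴ = 1.51×10⁵ W.

λ_max ≈ 2.52×10³ nm; P ≈ 1.51×10⁵ W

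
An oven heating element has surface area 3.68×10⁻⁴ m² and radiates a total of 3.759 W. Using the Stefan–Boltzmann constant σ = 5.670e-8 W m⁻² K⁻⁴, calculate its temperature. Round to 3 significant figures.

Area A = 3.68×10⁻⁴ m².
P = σAT⁴ ⇒ T = (P/(σA))^(1/4) = (3.759/(5.670×10⁻⁸×3.68×10⁻⁴))^(1/4) = 651 K.

T ≈ 651 K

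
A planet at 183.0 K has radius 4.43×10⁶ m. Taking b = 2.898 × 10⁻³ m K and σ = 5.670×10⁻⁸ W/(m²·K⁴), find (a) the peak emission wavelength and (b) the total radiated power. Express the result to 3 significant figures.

λ_max ≈ 15.8 μm; P ≈ 1.57×10¹⁶ W

(a) λ_max = b/T = 2.898×10⁻³/183.0 = 1.584×10⁻⁵ m = 15.8 μm.
Surface area A = 4πR² = 4π(4.43×10⁶ m)² = 2.46614×10¹⁴ m².
(b) P = σAT⁴ = 5.670×10⁻⁸×2.46614×10¹⁴×(183.0)⁴ = 1.57×10¹⁶ W.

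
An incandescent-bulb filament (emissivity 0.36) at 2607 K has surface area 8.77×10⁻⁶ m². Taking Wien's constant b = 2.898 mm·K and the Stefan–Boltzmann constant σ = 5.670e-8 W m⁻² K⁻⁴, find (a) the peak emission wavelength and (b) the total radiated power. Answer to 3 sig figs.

λ_max ≈ 1.11×10³ nm; P ≈ 8.27 W

(a) λ_max = b/T = 2.898×10⁻³/2607 = 1.112×10⁻⁶ m = 1.11×10³ nm.
Area A = 8.77×10⁻⁶ m².
(b) P = εσAT⁴ = 0.36×5.670×10⁻⁸×8.77×10⁻⁶×(2607)⁴ = 8.27 W.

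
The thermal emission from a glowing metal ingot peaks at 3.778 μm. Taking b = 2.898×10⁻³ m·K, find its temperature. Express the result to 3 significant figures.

T ≈ 767 K

Wien's law gives T = b/λ_max = (2.898×10⁻³ m·K)/(3.778×10⁻⁶ m) = 767 K.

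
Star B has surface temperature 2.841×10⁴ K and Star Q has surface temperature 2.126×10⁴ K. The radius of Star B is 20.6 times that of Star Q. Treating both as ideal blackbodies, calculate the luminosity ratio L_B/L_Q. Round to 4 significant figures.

L_B/L_Q ≈ 1353

L ∝ R²T⁴, so L_B/L_Q = (R_B/R_Q)²(T_B/T_Q)⁴ = (20.6)² × (2.841×10⁴/2.126×10⁴)⁴ = 424.36 × 3.18883 = 1353.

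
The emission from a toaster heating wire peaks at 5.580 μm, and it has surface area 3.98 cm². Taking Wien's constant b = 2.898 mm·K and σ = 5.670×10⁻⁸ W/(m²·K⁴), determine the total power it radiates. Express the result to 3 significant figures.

P ≈ 1.64 W

Wien's law: T = b/λ_max = 2.898×10⁻³/5.580×10⁻⁶ = 519.355 K.
Area A = 3.98 cm² = 3.98×10⁻⁴ m².
Then P = σAT⁴ = 5.670×10⁻⁸×3.98×10⁻⁴×(519.355)⁴ = 1.64 W.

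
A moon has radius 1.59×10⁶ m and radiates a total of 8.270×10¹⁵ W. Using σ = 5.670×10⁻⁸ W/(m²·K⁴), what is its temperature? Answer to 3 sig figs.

T ≈ 260 K

Surface area A = 4πR² = 4π(1.59×10⁶ m)² = 3.17690×10¹³ m².
P = σAT⁴ ⇒ T = (P/(σA))^(1/4) = (8.270×10¹⁵/(5.670×10⁻⁸×3.17690×10¹³))^(1/4) = 260 K.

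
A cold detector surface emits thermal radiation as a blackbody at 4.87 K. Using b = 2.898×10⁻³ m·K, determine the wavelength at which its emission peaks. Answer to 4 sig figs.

Wien's displacement law: λ_max = b/T = (2.898×10⁻³ m·K)/(4.87 K) = 5.9507×10⁻⁴ m.
That is 5.951×10⁻⁴ m, in the infrared range.

λ_max ≈ 5.951×10⁻⁴ m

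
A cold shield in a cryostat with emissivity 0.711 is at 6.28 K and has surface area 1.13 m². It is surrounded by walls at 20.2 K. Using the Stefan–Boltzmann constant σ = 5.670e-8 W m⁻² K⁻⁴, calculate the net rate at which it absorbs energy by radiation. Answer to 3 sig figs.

Area A = 1.13 m².
Net radiated power P_net = εσA(T⁴ − T₀⁴) = 0.711×5.670×10⁻⁸×1.13×(6.28⁴ − 20.2⁴).
T⁴ − T₀⁴ = 1555.39 − 1.66497×10⁵ = -1.64942×10⁵ K⁴, so P_net = -7.51×10⁻³ W — negative, meaning a net gain of 7.51×10⁻³ W.

Net gain ≈ 7.51×10⁻³ W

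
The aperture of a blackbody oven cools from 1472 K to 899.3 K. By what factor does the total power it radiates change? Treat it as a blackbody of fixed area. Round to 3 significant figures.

P₂/P₁ ≈ 0.139

P ∝ T⁴, so P₂/P₁ = (T₂/T₁)⁴ = (899.3/1472)⁴ = (0.610938)⁴ = 0.139.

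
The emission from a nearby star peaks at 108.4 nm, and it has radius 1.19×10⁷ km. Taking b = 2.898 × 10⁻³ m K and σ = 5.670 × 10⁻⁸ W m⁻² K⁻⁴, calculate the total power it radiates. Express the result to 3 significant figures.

Wien's law: T = b/λ_max = 2.898×10⁻³/1.084×10⁻⁷ = 26734.3 K.
Surface area A = 4πR² = 4π(1.19×10¹⁰ m)² = 1.77952×10²¹ m².
Then P = σAT⁴ = 5.670×10⁻⁸×1.77952×10²¹×(26734.3)⁴ = 5.15×10³¹ W.

P ≈ 5.15×10³¹ W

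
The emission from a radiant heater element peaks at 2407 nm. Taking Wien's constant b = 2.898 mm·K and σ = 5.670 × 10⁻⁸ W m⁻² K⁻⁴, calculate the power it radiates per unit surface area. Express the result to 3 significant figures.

Wien's law: T = b/λ_max = 2.898×10⁻³/2.407×10⁻⁶ = 1203.99 K.
Then I = σT⁴ = 5.670×10⁻⁸×(1203.99)⁴ = 1.19×10⁵ W/m².

I ≈ 1.19×10⁵ W/m²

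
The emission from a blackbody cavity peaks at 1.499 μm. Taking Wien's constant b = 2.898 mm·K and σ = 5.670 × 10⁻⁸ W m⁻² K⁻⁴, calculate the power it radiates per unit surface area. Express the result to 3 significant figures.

Wien's law: T = b/λ_max = 2.898×10⁻³/1.499×10⁻⁶ = 1933.29 K.
Then I = σT⁴ = 5.670×10⁻⁸×(1933.29)⁴ = 7.92×10⁵ W/m².

I ≈ 7.92×10⁵ W/m²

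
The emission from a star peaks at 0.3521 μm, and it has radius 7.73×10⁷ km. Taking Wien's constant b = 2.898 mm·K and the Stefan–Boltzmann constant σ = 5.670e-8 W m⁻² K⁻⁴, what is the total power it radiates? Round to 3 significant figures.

Wien's law: T = b/λ_max = 2.898×10⁻³/3.521×10⁻⁷ = 8230.62 K.
Surface area A = 4πR² = 4π(7.73×10¹⁰ m)² = 7.50877×10²² m².
Then P = σAT⁴ = 5.670×10⁻⁸×7.50877×10²²×(8230.62)⁴ = 1.95×10³¹ W.

P ≈ 1.95×10³¹ W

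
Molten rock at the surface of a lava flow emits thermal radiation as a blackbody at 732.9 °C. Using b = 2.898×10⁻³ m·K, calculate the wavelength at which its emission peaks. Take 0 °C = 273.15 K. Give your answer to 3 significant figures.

T = 732.9 °C + 273.15 = 1006.05 K.
Wien's displacement law: λ_max = b/T = (2.898×10⁻³ m·K)/(1006.05 K) = 2.881×10⁻⁶ m.
That is 2.88×10³ nm, in the infrared range.

λ_max ≈ 2.88×10³ nm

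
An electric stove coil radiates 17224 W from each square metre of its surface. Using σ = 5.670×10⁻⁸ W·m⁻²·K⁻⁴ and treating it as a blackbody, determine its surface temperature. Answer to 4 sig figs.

I = σT⁴, so T = (I/σ)^(1/4) = (17224/(5.670×10⁻⁸))^(1/4) = 742.4 K.

T ≈ 742.4 K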